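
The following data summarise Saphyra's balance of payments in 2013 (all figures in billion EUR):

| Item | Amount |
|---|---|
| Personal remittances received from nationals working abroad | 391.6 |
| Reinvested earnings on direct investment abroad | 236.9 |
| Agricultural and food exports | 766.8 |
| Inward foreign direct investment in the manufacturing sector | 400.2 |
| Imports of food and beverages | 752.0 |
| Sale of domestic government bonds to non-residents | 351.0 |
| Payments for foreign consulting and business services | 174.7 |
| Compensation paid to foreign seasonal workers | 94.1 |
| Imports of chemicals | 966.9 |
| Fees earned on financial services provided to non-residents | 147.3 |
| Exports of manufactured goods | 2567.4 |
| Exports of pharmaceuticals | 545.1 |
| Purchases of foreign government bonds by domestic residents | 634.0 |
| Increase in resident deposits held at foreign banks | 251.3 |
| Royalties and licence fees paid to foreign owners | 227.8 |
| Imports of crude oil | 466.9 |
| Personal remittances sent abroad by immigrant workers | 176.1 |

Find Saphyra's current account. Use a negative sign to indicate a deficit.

Goods: -966.9 - 466.9 + 766.8 - 752.0 + 2567.4 + 545.1 = 1693.5
Services: 147.3 - 174.7 - 227.8 = -255.2
Primary income: -94.1 + 236.9 = 142.8
Secondary income: 391.6 - 176.1 = 215.5
Current account = 1693.5 + (-255.2) + 142.8 + 215.5 = 1796.6
(Excluded from the current account — financial account: inward foreign direct investment in the manufacturing sector 400.2, sale of domestic government bonds to non-residents 351.0, purchases of foreign government bonds by domestic residents 634.0, increase in resident deposits held at foreign banks 251.3.)

1796.6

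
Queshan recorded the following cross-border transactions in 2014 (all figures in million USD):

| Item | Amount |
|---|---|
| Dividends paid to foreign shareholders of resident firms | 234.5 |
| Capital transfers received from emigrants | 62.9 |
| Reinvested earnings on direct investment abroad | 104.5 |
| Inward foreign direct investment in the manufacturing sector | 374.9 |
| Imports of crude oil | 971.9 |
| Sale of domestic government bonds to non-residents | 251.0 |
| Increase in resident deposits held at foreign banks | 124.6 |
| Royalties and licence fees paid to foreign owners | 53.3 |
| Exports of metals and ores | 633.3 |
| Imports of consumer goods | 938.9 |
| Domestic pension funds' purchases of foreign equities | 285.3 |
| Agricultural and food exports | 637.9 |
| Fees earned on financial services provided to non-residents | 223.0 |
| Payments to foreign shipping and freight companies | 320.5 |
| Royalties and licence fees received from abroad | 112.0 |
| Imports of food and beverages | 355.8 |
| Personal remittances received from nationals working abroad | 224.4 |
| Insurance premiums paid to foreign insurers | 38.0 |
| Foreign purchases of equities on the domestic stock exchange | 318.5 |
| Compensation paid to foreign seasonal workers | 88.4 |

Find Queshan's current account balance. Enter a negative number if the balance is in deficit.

-1066.2

Goods: 633.3 + 637.9 - 971.9 - 355.8 - 938.9 = -995.4
Services: 223.0 - 53.3 - 38.0 - 320.5 + 112.0 = -76.8
Primary income: -234.5 - 88.4 + 104.5 = -218.4
Secondary income: 224.4
Current account = (-995.4) + (-76.8) + (-218.4) + 224.4 = -1066.2
(Excluded from the current account — capital account: capital transfers received from emigrants 62.9; financial account: inward foreign direct investment in the manufacturing sector 374.9, sale of domestic government bonds to non-residents 251.0, increase in resident deposits held at foreign banks 124.6, domestic pension funds' purchases of foreign equities 285.3, foreign purchases of equities on the domestic stock exchange 318.5.)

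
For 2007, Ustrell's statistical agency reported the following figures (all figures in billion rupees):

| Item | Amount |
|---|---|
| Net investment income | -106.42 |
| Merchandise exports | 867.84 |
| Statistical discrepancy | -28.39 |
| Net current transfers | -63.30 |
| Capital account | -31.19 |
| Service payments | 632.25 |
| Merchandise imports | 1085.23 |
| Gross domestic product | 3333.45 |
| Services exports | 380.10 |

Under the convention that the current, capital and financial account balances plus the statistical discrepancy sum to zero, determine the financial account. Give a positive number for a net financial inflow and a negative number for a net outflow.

Goods balance = 867.84 - 1085.23 = -217.39
Services balance = 380.10 - 632.25 = -252.15
Trade balance (goods + services) = -217.39 + (-252.15) = -469.54
Net primary income = -106.42
Net secondary income = -63.30
Current account = -469.54 + (-106.42) + (-63.30) = -639.26
Financial account = -(-639.26 + (-31.19) + (-28.39)) = 698.84

698.84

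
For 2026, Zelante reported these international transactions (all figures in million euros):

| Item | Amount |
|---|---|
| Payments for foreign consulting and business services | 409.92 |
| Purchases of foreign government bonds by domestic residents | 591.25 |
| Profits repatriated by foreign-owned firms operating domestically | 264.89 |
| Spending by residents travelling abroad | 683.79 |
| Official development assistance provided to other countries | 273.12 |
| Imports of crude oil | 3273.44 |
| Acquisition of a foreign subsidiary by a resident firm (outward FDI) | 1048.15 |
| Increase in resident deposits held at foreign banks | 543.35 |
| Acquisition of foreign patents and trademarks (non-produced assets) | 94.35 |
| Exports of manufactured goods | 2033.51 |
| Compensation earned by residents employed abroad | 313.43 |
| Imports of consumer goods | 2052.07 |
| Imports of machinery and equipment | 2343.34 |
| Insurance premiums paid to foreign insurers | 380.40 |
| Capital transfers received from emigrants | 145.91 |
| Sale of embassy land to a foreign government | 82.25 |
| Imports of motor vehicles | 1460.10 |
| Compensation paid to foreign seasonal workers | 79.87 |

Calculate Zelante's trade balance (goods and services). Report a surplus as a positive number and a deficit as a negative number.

-8569.55

Goods: -2343.34 - 2052.07 - 1460.10 - 3273.44 + 2033.51 = -7095.44
Services: -409.92 - 380.40 - 683.79 = -1474.11
Trade balance = -7095.44 + (-1474.11) = -8569.55
(Excluded from the trade balance — financial account: purchases of foreign government bonds by domestic residents 591.25, acquisition of a foreign subsidiary by a resident firm (outward FDI) 1048.15, increase in resident deposits held at foreign banks 543.35; primary income: profits repatriated by foreign-owned firms operating domestically 264.89, compensation earned by residents employed abroad 313.43, compensation paid to foreign seasonal workers 79.87; secondary income: official development assistance provided to other countries 273.12; capital account: acquisition of foreign patents and trademarks (non-produced assets) 94.35, capital transfers received from emigrants 145.91, sale of embassy land to a foreign government 82.25.)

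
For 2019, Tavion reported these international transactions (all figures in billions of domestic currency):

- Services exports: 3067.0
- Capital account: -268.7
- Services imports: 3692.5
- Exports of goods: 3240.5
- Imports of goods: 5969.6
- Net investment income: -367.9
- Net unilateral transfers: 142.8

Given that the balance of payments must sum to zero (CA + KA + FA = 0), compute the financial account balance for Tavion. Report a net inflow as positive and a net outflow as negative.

Goods balance = 3240.5 - 5969.6 = -2729.1
Services balance = 3067.0 - 3692.5 = -625.5
Trade balance (goods + services) = -2729.1 + (-625.5) = -3354.6
Net primary income = -367.9
Net secondary income = 142.8
Current account = -3354.6 + (-367.9) + 142.8 = -3579.7
Financial account = -(-3579.7 + (-268.7)) = 3848.4

3848.4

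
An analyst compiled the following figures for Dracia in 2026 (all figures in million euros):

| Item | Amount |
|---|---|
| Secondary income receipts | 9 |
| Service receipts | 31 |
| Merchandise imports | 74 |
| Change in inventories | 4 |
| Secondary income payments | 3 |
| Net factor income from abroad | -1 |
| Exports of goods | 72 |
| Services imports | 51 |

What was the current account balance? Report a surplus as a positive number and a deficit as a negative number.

-17

Goods balance = 72 - 74 = -2
Services balance = 31 - 51 = -20
Trade balance (goods + services) = -2 + (-20) = -22
Net primary income = -1
Net secondary income = 9 - 3 = 6
Current account = -22 + (-1) + 6 = -17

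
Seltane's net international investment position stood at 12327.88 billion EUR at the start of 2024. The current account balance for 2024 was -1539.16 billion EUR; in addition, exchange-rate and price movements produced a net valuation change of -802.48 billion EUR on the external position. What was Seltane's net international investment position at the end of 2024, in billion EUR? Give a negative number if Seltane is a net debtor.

9986.24

Change in NIIP = current account + net valuation change = -1539.16 + (-802.48) = -2341.64
End-of-year NIIP = 12327.88 + (-2341.64) = 9986.24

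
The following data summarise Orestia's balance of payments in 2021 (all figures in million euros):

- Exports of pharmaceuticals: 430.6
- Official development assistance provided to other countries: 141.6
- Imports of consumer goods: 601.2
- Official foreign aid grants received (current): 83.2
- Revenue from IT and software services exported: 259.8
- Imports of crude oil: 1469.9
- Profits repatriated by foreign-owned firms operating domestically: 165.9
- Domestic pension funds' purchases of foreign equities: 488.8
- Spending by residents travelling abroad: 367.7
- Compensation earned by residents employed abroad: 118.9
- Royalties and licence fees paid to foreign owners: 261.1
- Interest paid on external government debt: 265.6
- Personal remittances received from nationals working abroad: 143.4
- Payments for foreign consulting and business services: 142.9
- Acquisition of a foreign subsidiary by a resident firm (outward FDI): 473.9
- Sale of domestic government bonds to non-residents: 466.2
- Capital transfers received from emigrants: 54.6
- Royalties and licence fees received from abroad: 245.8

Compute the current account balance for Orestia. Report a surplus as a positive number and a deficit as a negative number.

-2134.2

Goods: 430.6 - 1469.9 - 601.2 = -1640.5
Services: -261.1 + 259.8 - 367.7 + 245.8 - 142.9 = -266.1
Primary income: 118.9 - 165.9 - 265.6 = -312.6
Secondary income: 83.2 - 141.6 + 143.4 = 85.0
Current account = (-1640.5) + (-266.1) + (-312.6) + 85.0 = -2134.2
(Excluded from the current account — financial account: domestic pension funds' purchases of foreign equities 488.8, acquisition of a foreign subsidiary by a resident firm (outward FDI) 473.9, sale of domestic government bonds to non-residents 466.2; capital account: capital transfers received from emigrants 54.6.)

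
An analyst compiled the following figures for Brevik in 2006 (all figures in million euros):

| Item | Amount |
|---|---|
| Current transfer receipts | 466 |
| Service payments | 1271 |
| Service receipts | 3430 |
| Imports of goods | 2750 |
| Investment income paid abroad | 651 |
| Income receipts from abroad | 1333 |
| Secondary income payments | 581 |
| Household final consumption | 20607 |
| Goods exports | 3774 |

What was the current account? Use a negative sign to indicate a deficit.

3750

Goods balance = 3774 - 2750 = 1024
Services balance = 3430 - 1271 = 2159
Trade balance (goods + services) = 1024 + 2159 = 3183
Net primary income = 1333 - 651 = 682
Net secondary income = 466 - 581 = -115
Current account = 3183 + 682 + (-115) = 3750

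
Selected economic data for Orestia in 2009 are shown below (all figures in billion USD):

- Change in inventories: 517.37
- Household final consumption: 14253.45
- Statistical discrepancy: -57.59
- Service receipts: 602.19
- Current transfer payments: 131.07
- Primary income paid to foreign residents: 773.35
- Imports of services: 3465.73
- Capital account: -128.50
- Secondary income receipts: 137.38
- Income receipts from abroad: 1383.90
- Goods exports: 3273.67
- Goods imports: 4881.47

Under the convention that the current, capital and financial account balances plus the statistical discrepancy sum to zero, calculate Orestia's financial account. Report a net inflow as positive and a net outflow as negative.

4040.57

Goods balance = 3273.67 - 4881.47 = -1607.80
Services balance = 602.19 - 3465.73 = -2863.54
Trade balance (goods + services) = -1607.80 + (-2863.54) = -4471.34
Net primary income = 1383.90 - 773.35 = 610.55
Net secondary income = 137.38 - 131.07 = 6.31
Current account = -4471.34 + 610.55 + 6.31 = -3854.48
Financial account = -(-3854.48 + (-128.50) + (-57.59)) = 4040.57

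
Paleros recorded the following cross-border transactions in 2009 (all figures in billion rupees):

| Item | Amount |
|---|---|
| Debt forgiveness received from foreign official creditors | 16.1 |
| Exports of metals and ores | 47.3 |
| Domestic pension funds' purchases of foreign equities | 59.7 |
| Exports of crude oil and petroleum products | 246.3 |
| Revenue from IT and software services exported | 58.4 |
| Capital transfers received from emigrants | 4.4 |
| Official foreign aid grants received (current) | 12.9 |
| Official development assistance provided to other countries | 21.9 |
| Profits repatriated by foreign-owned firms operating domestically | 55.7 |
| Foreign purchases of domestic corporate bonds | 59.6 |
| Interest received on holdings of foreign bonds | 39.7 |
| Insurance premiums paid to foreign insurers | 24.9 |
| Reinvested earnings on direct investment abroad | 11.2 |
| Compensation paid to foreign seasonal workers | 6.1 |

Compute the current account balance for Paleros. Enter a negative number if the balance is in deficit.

307.2

Goods: 246.3 + 47.3 = 293.6
Services: 58.4 - 24.9 = 33.5
Primary income: -6.1 + 11.2 - 55.7 + 39.7 = -10.9
Secondary income: -21.9 + 12.9 = -9.0
Current account = 293.6 + 33.5 + (-10.9) + (-9.0) = 307.2
(Excluded from the current account — capital account: debt forgiveness received from foreign official creditors 16.1, capital transfers received from emigrants 4.4; financial account: domestic pension funds' purchases of foreign equities 59.7, foreign purchases of domestic corporate bonds 59.6.)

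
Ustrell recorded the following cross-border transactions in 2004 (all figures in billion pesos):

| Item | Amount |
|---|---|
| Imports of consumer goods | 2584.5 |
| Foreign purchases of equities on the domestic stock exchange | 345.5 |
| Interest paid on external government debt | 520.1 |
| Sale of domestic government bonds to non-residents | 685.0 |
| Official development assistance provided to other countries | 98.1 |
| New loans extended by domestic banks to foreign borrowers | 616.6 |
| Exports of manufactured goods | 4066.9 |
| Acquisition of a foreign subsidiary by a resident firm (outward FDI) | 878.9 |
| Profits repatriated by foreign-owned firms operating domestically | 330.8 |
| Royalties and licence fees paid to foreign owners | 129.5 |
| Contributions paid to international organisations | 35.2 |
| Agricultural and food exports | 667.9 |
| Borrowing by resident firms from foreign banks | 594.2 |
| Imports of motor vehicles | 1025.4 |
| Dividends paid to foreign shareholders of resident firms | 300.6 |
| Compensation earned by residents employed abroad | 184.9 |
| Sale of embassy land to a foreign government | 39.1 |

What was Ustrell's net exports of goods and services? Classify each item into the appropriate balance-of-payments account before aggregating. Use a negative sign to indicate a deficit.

995.4

Goods: 667.9 - 1025.4 - 2584.5 + 4066.9 = 1124.9
Services: -129.5
Trade balance = 1124.9 + (-129.5) = 995.4
(Excluded from the trade balance — financial account: foreign purchases of equities on the domestic stock exchange 345.5, sale of domestic government bonds to non-residents 685.0, new loans extended by domestic banks to foreign borrowers 616.6, acquisition of a foreign subsidiary by a resident firm (outward FDI) 878.9, borrowing by resident firms from foreign banks 594.2; primary income: interest paid on external government debt 520.1, profits repatriated by foreign-owned firms operating domestically 330.8, dividends paid to foreign shareholders of resident firms 300.6, compensation earned by residents employed abroad 184.9; secondary income: official development assistance provided to other countries 98.1, contributions paid to international organisations 35.2; capital account: sale of embassy land to a foreign government 39.1.)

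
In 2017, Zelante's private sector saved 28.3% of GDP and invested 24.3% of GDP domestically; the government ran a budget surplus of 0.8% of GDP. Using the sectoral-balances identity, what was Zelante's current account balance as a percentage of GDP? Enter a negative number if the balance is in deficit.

4.8

By the sectoral-balances identity, CA = (S_private - I) + (T - G).
Private balance = 28.3 - 24.3 = 4.0
Government balance (T - G) = 0.8
CA = 4.0 + 0.8 = 4.8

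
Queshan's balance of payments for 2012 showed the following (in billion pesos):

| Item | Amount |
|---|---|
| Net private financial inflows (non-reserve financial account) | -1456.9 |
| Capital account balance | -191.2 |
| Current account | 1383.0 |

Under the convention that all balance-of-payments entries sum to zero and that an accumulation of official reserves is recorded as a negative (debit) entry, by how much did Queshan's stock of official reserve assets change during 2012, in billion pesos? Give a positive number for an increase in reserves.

Official reserve transactions balance = -(1383.0 + (-191.2) + (-1456.9)) = 265.1
An accumulation of reserves is recorded as a debit (negative entry), so the change in the stock of reserves is the negative of that balance.
Change in official reserves = -(265.1) = -265.1

-265.1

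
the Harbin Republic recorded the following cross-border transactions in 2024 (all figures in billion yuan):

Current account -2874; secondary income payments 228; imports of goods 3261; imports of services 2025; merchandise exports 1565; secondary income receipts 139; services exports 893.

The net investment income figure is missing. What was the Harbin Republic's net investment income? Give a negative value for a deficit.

43

Current account = goods balance + services balance + net primary income + net secondary income
Sum of the known components = -2917
Net investment income = CA - (known components) = -2874 - (-2917) = 43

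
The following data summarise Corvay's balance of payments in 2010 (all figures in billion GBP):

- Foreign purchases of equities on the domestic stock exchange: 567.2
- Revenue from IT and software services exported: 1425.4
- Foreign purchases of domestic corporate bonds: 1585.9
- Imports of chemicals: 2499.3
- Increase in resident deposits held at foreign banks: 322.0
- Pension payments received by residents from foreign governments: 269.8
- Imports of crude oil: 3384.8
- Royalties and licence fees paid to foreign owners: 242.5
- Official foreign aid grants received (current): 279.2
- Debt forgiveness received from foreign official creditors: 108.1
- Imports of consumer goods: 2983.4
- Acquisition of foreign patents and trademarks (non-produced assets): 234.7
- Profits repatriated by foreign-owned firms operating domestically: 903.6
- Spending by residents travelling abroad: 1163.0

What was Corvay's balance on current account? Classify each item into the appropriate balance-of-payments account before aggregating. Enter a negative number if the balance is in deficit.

-9202.2

Goods: -2499.3 - 3384.8 - 2983.4 = -8867.5
Services: -242.5 - 1163.0 + 1425.4 = 19.9
Primary income: -903.6
Secondary income: 279.2 + 269.8 = 549.0
Current account = (-8867.5) + 19.9 + (-903.6) + 549.0 = -9202.2
(Excluded from the current account — financial account: foreign purchases of equities on the domestic stock exchange 567.2, foreign purchases of domestic corporate bonds 1585.9, increase in resident deposits held at foreign banks 322.0; capital account: debt forgiveness received from foreign official creditors 108.1, acquisition of foreign patents and trademarks (non-produced assets) 234.7.)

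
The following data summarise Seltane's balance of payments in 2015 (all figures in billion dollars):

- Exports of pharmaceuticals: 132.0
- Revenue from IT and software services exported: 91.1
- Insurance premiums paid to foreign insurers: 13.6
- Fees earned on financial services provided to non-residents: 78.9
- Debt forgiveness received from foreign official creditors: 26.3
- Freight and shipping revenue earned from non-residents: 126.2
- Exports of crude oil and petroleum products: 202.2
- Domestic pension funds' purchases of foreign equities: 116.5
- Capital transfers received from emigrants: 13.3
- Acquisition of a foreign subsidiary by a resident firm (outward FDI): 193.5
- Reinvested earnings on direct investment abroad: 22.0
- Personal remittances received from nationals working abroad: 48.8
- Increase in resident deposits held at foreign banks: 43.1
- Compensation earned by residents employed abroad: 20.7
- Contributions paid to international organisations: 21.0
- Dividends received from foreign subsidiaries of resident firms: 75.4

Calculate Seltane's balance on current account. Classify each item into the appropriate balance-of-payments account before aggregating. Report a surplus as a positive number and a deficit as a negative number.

Goods: 132.0 + 202.2 = 334.2
Services: 126.2 + 78.9 - 13.6 + 91.1 = 282.6
Primary income: 20.7 + 75.4 + 22.0 = 118.1
Secondary income: -21.0 + 48.8 = 27.8
Current account = 334.2 + 282.6 + 118.1 + 27.8 = 762.7
(Excluded from the current account — capital account: debt forgiveness received from foreign official creditors 26.3, capital transfers received from emigrants 13.3; financial account: domestic pension funds' purchases of foreign equities 116.5, acquisition of a foreign subsidiary by a resident firm (outward FDI) 193.5, increase in resident deposits held at foreign banks 43.1.)

762.7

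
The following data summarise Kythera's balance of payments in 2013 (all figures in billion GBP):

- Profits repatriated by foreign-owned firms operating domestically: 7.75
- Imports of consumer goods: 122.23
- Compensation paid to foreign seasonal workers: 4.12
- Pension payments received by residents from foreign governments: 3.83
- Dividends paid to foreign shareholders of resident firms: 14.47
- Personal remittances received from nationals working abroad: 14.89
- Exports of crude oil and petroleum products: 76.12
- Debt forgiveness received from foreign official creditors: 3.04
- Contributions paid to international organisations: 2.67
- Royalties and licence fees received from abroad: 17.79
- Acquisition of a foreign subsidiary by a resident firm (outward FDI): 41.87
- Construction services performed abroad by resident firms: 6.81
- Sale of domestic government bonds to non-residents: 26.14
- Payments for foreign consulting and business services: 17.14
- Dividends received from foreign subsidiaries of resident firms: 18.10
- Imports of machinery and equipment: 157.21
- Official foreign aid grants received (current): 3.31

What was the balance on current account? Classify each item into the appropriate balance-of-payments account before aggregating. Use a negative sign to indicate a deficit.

Goods: 76.12 - 157.21 - 122.23 = -203.32
Services: 17.79 - 17.14 + 6.81 = 7.46
Primary income: -14.47 - 7.75 + 18.10 - 4.12 = -8.24
Secondary income: 14.89 + 3.83 + 3.31 - 2.67 = 19.36
Current account = (-203.32) + 7.46 + (-8.24) + 19.36 = -184.74
(Excluded from the current account — capital account: debt forgiveness received from foreign official creditors 3.04; financial account: acquisition of a foreign subsidiary by a resident firm (outward FDI) 41.87, sale of domestic government bonds to non-residents 26.14.)

-184.74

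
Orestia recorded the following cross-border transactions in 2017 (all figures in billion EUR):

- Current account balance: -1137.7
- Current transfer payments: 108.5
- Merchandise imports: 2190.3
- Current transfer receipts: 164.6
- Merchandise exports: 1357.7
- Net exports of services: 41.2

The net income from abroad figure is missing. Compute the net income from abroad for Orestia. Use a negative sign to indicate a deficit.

Current account = goods balance + services balance + net primary income + net secondary income
Sum of the known components = -735.3
Net income from abroad = CA - (known components) = -1137.7 - (-735.3) = -402.4

-402.4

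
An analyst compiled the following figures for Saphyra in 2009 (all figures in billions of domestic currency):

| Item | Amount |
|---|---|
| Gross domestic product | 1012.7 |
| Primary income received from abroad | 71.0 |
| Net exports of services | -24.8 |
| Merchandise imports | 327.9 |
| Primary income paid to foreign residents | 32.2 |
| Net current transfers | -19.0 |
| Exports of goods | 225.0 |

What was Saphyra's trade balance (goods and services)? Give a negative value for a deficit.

-127.7

Goods balance = 225.0 - 327.9 = -102.9
Services balance = -24.8
Trade balance (goods + services) = -102.9 + (-24.8) = -127.7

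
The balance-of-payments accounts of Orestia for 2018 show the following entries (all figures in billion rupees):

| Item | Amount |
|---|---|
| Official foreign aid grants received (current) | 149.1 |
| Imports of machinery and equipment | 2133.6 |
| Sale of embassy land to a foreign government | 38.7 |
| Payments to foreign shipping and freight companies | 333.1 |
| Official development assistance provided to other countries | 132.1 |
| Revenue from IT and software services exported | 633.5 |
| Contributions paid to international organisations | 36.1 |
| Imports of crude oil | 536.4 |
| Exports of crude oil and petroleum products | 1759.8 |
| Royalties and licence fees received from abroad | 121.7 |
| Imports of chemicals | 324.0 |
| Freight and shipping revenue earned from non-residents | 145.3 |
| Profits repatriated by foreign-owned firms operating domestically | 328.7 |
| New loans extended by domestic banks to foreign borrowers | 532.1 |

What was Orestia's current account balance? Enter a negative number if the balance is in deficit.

Goods: 1759.8 - 536.4 - 324.0 - 2133.6 = -1234.2
Services: -333.1 + 121.7 + 633.5 + 145.3 = 567.4
Primary income: -328.7
Secondary income: -132.1 + 149.1 - 36.1 = -19.1
Current account = (-1234.2) + 567.4 + (-328.7) + (-19.1) = -1014.6
(Excluded from the current account — capital account: sale of embassy land to a foreign government 38.7; financial account: new loans extended by domestic banks to foreign borrowers 532.1.)

-1014.6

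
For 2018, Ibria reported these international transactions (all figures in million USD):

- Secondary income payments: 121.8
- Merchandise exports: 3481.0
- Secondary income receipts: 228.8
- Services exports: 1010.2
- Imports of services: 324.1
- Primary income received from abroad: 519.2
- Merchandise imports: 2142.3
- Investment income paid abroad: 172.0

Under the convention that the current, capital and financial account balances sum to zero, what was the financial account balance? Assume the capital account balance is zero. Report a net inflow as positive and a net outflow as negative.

Goods balance = 3481.0 - 2142.3 = 1338.7
Services balance = 1010.2 - 324.1 = 686.1
Trade balance (goods + services) = 1338.7 + 686.1 = 2024.8
Net primary income = 519.2 - 172.0 = 347.2
Net secondary income = 228.8 - 121.8 = 107.0
Current account = 2024.8 + 347.2 + 107.0 = 2479.0
Financial account = -(2479.0) = -2479.0

-2479.0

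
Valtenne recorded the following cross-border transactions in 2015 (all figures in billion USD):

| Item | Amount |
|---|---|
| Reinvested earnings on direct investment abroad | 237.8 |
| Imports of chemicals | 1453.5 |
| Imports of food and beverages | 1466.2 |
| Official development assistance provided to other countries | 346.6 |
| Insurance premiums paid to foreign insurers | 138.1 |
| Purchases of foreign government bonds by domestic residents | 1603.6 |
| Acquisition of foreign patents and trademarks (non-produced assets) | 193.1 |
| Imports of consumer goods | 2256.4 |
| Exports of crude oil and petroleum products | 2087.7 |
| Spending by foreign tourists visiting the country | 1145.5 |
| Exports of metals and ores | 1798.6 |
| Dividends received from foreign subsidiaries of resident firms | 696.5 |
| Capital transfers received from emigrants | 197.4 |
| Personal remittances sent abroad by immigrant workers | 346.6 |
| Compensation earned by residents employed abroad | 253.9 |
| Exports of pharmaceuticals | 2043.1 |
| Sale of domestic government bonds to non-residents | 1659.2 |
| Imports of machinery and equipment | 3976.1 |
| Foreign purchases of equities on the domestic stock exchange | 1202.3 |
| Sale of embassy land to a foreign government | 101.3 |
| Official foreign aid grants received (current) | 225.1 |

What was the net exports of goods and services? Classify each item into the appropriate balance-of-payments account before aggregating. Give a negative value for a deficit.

Goods: -1453.5 + 2087.7 - 3976.1 + 1798.6 - 2256.4 + 2043.1 - 1466.2 = -3222.8
Services: -138.1 + 1145.5 = 1007.4
Trade balance = -3222.8 + 1007.4 = -2215.4
(Excluded from the trade balance — primary income: reinvested earnings on direct investment abroad 237.8, dividends received from foreign subsidiaries of resident firms 696.5, compensation earned by residents employed abroad 253.9; secondary income: official development assistance provided to other countries 346.6, personal remittances sent abroad by immigrant workers 346.6, official foreign aid grants received (current) 225.1; financial account: purchases of foreign government bonds by domestic residents 1603.6, sale of domestic government bonds to non-residents 1659.2, foreign purchases of equities on the domestic stock exchange 1202.3; capital account: acquisition of foreign patents and trademarks (non-produced assets) 193.1, capital transfers received from emigrants 197.4, sale of embassy land to a foreign government 101.3.)

-2215.4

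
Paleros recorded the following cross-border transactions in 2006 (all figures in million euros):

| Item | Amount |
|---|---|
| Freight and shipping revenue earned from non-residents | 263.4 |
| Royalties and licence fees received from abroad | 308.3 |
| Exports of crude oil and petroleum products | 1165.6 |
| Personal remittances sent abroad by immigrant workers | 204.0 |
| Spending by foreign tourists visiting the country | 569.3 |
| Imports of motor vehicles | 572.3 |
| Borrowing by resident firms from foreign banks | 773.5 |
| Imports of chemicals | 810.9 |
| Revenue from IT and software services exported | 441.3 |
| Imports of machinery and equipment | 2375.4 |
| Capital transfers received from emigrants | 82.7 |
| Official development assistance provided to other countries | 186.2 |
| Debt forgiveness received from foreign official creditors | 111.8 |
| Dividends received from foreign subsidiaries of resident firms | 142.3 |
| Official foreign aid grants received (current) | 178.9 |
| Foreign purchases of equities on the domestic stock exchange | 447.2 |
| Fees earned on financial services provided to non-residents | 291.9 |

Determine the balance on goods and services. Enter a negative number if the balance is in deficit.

-718.8

Goods: -810.9 + 1165.6 - 2375.4 - 572.3 = -2593.0
Services: 308.3 + 441.3 + 569.3 + 263.4 + 291.9 = 1874.2
Trade balance = -2593.0 + 1874.2 = -718.8
(Excluded from the trade balance — secondary income: personal remittances sent abroad by immigrant workers 204.0, official development assistance provided to other countries 186.2, official foreign aid grants received (current) 178.9; financial account: borrowing by resident firms from foreign banks 773.5, foreign purchases of equities on the domestic stock exchange 447.2; capital account: capital transfers received from emigrants 82.7, debt forgiveness received from foreign official creditors 111.8; primary income: dividends received from foreign subsidiaries of resident firms 142.3.)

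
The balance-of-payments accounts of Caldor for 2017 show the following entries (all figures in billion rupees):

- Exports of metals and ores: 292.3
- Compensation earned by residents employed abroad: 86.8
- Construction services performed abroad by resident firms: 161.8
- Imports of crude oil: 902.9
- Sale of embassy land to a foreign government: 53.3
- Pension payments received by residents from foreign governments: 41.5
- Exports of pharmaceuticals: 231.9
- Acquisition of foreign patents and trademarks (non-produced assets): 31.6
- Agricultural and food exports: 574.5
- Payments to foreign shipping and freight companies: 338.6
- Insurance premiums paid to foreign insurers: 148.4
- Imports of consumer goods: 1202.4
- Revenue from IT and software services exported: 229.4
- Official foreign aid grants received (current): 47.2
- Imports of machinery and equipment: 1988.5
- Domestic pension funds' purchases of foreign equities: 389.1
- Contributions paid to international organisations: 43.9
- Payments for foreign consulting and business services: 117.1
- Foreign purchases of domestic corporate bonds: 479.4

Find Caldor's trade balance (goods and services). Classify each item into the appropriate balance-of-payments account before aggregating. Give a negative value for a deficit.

Goods: -902.9 - 1202.4 + 231.9 + 574.5 + 292.3 - 1988.5 = -2995.1
Services: -148.4 + 161.8 - 117.1 - 338.6 + 229.4 = -212.9
Trade balance = -2995.1 + (-212.9) = -3208.0
(Excluded from the trade balance — primary income: compensation earned by residents employed abroad 86.8; capital account: sale of embassy land to a foreign government 53.3, acquisition of foreign patents and trademarks (non-produced assets) 31.6; secondary income: pension payments received by residents from foreign governments 41.5, official foreign aid grants received (current) 47.2, contributions paid to international organisations 43.9; financial account: domestic pension funds' purchases of foreign equities 389.1, foreign purchases of domestic corporate bonds 479.4.)

-3208.0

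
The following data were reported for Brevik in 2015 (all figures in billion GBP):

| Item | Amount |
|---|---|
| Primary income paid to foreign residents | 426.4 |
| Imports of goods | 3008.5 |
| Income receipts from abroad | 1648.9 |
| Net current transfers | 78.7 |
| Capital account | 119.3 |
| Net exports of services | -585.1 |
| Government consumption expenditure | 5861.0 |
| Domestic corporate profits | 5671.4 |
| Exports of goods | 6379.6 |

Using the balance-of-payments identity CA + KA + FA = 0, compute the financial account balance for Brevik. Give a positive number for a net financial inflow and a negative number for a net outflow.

-4206.5

Goods balance = 6379.6 - 3008.5 = 3371.1
Services balance = -585.1
Trade balance (goods + services) = 3371.1 + (-585.1) = 2786.0
Net primary income = 1648.9 - 426.4 = 1222.5
Net secondary income = 78.7
Current account = 2786.0 + 1222.5 + 78.7 = 4087.2
Financial account = -(4087.2 + 119.3) = -4206.5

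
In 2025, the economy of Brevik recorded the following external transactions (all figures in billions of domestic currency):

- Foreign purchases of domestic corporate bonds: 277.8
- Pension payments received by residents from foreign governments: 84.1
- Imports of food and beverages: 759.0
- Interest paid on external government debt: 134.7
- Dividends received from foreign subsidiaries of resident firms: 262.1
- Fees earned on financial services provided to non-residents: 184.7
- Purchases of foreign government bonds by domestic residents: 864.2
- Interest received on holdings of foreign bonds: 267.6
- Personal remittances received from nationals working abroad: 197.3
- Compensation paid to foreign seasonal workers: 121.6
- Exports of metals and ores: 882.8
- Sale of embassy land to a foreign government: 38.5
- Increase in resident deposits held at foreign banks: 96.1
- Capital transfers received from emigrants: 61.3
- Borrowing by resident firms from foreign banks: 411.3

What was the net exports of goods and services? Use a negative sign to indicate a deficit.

Goods: 882.8 - 759.0 = 123.8
Services: 184.7
Trade balance = 123.8 + 184.7 = 308.5
(Excluded from the trade balance — financial account: foreign purchases of domestic corporate bonds 277.8, purchases of foreign government bonds by domestic residents 864.2, increase in resident deposits held at foreign banks 96.1, borrowing by resident firms from foreign banks 411.3; secondary income: pension payments received by residents from foreign governments 84.1, personal remittances received from nationals working abroad 197.3; primary income: interest paid on external government debt 134.7, dividends received from foreign subsidiaries of resident firms 262.1, interest received on holdings of foreign bonds 267.6, compensation paid to foreign seasonal workers 121.6; capital account: sale of embassy land to a foreign government 38.5, capital transfers received from emigrants 61.3.)

308.5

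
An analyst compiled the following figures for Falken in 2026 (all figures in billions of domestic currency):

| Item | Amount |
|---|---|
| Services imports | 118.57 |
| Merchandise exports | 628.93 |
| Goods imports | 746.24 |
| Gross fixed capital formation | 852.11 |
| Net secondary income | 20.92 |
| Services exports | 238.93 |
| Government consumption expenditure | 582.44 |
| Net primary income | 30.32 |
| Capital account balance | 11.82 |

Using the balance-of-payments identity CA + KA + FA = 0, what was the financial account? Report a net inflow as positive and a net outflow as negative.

Goods balance = 628.93 - 746.24 = -117.31
Services balance = 238.93 - 118.57 = 120.36
Trade balance (goods + services) = -117.31 + 120.36 = 3.05
Net primary income = 30.32
Net secondary income = 20.92
Current account = 3.05 + 30.32 + 20.92 = 54.29
Financial account = -(54.29 + 11.82) = -66.11

-66.11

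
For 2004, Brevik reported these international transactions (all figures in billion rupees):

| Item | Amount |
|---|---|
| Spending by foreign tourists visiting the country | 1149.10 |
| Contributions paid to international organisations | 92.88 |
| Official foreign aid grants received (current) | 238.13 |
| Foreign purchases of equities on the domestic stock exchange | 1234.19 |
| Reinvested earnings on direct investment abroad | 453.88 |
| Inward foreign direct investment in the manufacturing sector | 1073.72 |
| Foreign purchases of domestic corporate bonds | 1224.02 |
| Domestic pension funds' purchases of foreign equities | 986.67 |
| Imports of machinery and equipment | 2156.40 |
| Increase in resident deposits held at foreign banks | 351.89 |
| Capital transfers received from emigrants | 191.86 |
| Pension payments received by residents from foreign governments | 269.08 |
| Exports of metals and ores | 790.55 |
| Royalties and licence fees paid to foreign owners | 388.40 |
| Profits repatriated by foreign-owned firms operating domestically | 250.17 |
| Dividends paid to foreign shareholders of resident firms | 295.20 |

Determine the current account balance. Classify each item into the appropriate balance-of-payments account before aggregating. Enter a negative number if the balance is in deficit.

Goods: -2156.40 + 790.55 = -1365.85
Services: -388.40 + 1149.10 = 760.70
Primary income: 453.88 - 295.20 - 250.17 = -91.49
Secondary income: -92.88 + 238.13 + 269.08 = 414.33
Current account = (-1365.85) + 760.70 + (-91.49) + 414.33 = -282.31
(Excluded from the current account — financial account: foreign purchases of equities on the domestic stock exchange 1234.19, inward foreign direct investment in the manufacturing sector 1073.72, foreign purchases of domestic corporate bonds 1224.02, domestic pension funds' purchases of foreign equities 986.67, increase in resident deposits held at foreign banks 351.89; capital account: capital transfers received from emigrants 191.86.)

-282.31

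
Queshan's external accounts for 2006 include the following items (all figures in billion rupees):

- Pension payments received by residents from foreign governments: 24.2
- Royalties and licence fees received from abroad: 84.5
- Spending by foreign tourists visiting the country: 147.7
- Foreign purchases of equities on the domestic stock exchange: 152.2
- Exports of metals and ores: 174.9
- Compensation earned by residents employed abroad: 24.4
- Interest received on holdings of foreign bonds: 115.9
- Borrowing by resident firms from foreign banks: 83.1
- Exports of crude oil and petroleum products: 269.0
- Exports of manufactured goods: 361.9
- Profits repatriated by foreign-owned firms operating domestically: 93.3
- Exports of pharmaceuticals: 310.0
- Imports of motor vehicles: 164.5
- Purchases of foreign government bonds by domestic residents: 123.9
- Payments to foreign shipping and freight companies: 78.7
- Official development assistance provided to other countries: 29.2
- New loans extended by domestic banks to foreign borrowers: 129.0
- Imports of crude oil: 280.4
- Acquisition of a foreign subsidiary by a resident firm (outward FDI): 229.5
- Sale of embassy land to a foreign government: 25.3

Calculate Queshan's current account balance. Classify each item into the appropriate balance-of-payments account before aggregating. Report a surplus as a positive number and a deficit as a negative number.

Goods: 361.9 + 269.0 + 310.0 - 280.4 + 174.9 - 164.5 = 670.9
Services: 84.5 - 78.7 + 147.7 = 153.5
Primary income: 115.9 + 24.4 - 93.3 = 47.0
Secondary income: -29.2 + 24.2 = -5.0
Current account = 670.9 + 153.5 + 47.0 + (-5.0) = 866.4
(Excluded from the current account — financial account: foreign purchases of equities on the domestic stock exchange 152.2, borrowing by resident firms from foreign banks 83.1, purchases of foreign government bonds by domestic residents 123.9, new loans extended by domestic banks to foreign borrowers 129.0, acquisition of a foreign subsidiary by a resident firm (outward FDI) 229.5; capital account: sale of embassy land to a foreign government 25.3.)

866.4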